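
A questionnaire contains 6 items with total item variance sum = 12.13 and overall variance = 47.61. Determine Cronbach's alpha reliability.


alpha = (k/(k-1)) * (1 - sum(si^2)/s_total^2)
= (6/5) * (1 - 12.13/47.61)
alpha = 0.8943

0.8943


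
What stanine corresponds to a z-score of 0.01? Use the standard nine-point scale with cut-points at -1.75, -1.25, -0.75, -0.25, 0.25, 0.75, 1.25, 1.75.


Stanine boundaries: [-1.75, -1.25, -0.75, -0.25, 0.25, 0.75, 1.25, 1.75]
z = 0.01
Check each boundary:
  z >= -1.75 -> could be stanine 2
  z >= -1.25 -> could be stanine 3
  z >= -0.75 -> could be stanine 4
  z >= -0.25 -> could be stanine 5
  z < 0.25
  z < 0.75
  z < 1.25
  z < 1.75
Highest qualifying boundary gives stanine = 5

5


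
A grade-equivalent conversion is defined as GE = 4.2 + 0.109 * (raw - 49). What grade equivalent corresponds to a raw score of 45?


raw - median = 45 - 49 = -4
slope * diff = 0.109 * -4 = -0.436
GE = 4.2 + -0.436
GE = 3.764

3.764


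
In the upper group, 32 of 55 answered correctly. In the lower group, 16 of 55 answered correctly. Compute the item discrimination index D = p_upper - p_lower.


p_upper = 32/55 = 0.5818
p_lower = 16/55 = 0.2909
D = 0.5818 - 0.2909 = 0.2909

0.2909


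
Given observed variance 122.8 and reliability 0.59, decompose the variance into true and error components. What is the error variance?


var_true = rxx * var_obs = 0.59 * 122.8 = 72.452
var_error = var_obs - var_true
var_error = 122.8 - 72.452
var_error = 50.348

50.348


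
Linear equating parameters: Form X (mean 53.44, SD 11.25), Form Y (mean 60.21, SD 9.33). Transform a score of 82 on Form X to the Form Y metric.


slope = SD_Y / SD_X = 9.33 / 11.25 ~ 0.8293
intercept = mean_Y - slope * mean_X = 60.21 - (9.33 / 11.25) * 53.44 ~ 15.8904
Y = slope * X + intercept. To avoid rounding drift from the rounded slope/intercept, evaluate the equivalent form Y = mean_Y + SD_Y * (X - mean_X) / SD_X at full precision:
Y = 60.21 + 9.33 * (82 - 53.44) / 11.25
Y = 60.21 + 9.33 * 28.56 / 11.25
Y = 60.21 + 266.4648 / 11.25
Y = 60.21 + 23.6858
Y = 83.8958

83.8958


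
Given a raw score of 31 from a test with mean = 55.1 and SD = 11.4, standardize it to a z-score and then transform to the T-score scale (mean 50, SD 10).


z = (X - mean) / SD = (31 - 55.1) / 11.4
z = -24.1 / 11.4
z = -2.114
T-score = T = 50 + 10z
Carry z at full precision (z = -24.1 / 11.4) into the conversion:
T-score = 50 + 10 * (-24.1 / 11.4) = 50 + -241 / 11.4
T-score = 50 + -21.1404
T-score = 28.8596

28.8596


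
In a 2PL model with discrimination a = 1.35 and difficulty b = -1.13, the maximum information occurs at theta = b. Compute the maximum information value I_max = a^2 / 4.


For 2PL, max info at theta = b = -1.13
I_max = a^2 / 4 = 1.35^2 / 4
= 1.8225 / 4
I_max = 0.4556

0.4556


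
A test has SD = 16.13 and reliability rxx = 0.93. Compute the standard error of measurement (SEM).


SEM = SD * sqrt(1 - rxx)
SEM = 16.13 * sqrt(1 - 0.93)
SEM = 16.13 * sqrt(0.07) = 16.13 * 0.264575
SEM = 4.2676

4.2676


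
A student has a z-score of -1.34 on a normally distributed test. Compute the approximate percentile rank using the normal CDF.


CDF(z) = 0.5 * (1 + erf(z/sqrt(2)))
erf(-0.9475) = -0.8198
CDF = 0.0901
Percentile rank = 0.0901 * 100 = 9.01

9.01


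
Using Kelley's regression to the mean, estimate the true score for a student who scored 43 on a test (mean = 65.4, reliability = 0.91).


T_est = rxx * X + (1 - rxx) * mean
T_est = 0.91 * 43 + 0.09 * 65.4
T_est = 39.13 + 5.886
T_est = 45.016

45.016


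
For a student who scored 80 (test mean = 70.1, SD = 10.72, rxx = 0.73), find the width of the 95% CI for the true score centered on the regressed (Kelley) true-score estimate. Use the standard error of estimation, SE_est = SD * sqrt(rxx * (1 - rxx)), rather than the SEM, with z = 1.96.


True score estimate = 0.73*80 + 0.27*70.1 = 77.327
SE_est = SD * sqrt(rxx * (1 - rxx)) = 10.72 * sqrt(0.73 * 0.27) = 10.72 * sqrt(0.1971) = 4.759245
CI = T_est +/- z * SE_est, so width = 2 * z * SE_est = 2 * 1.96 * 4.759245
Width = 18.6562

18.6562


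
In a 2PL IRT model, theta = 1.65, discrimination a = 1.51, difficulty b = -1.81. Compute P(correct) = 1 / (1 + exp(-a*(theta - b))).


a*(theta - b) = 1.51 * (1.65 - -1.81) = 5.2246
exp(-5.2246) = 0.0054
P = 1 / (1 + 0.0054)
P = 0.9946

0.9946


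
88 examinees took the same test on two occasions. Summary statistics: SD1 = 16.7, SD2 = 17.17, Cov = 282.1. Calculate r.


r = cov(X,Y) / (SD_X * SD_Y)
r = 282.1 / (16.7 * 17.17)
r = 282.1 / 286.739
r = 0.9838

0.9838


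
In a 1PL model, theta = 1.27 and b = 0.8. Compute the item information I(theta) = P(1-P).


P = 1/(1+exp(-(1.27-0.8))) = 0.6154
I = P*(1-P) = 0.6154 * 0.3846
I = 0.2367

0.2367


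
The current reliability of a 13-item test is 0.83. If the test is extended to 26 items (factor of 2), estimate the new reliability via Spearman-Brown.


r_new = (n * rxx) / (1 + (n-1) * rxx)
r_new = (2 * 0.83) / (1 + 1 * 0.83)
r_new = 1.66 / 1.83
r_new = 0.9071

0.9071


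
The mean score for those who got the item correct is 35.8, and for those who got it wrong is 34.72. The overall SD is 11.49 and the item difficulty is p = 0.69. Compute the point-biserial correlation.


q = 1 - p = 0.31
rpb = ((M1 - M0) / SD) * sqrt(p * q)
rpb = ((35.8 - 34.72) / 11.49) * sqrt(0.69 * 0.31)
rpb = 0.0435

0.0435


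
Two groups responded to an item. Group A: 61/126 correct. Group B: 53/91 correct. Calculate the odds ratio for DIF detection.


Odds_A = 61/65 = 0.9385
Odds_B = 53/38 = 1.3947
OR = Odds_A / Odds_B = 0.9385 / 1.3947
Exactly, OR = (61 * 38) / (65 * 53) = 2318 / 3445
OR = 0.6729

0.6729


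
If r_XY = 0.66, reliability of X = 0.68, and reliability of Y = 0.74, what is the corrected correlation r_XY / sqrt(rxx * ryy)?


r_corrected = rxy / sqrt(rxx * ryy)
= 0.66 / sqrt(0.68 * 0.74)
= 0.66 / sqrt(0.5032)
= 0.66 / 0.709366
r_corrected = 0.9304

0.9304


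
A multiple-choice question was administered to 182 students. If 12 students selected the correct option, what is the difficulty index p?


Item difficulty p = number correct / total examinees
p = 12 / 182
p = 0.0659

0.0659


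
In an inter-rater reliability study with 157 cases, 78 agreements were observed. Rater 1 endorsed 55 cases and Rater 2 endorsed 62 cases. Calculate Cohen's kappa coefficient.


P_o = 78/157 = 0.496815
P_e = (55*62 + 102*95) / 24649 = 0.531462
kappa = (P_o - P_e) / (1 - P_e)
kappa = (0.496815 - 0.531462) / (1 - 0.531462)
kappa = -0.0739

-0.0739


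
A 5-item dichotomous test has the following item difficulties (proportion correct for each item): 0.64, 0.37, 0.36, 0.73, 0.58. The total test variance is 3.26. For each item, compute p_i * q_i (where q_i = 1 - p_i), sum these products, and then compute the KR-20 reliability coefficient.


For each item, compute p_i * q_i:
  Item 1: 0.64 * 0.36 = 0.2304
  Item 2: 0.37 * 0.63 = 0.2331
  Item 3: 0.36 * 0.64 = 0.2304
  Item 4: 0.73 * 0.27 = 0.1971
  Item 5: 0.58 * 0.42 = 0.2436
Sum(p_i * q_i) = 0.2304 + 0.2331 + 0.2304 + 0.1971 + 0.2436 = 1.1346
KR-20 = (k/(k-1)) * (1 - Sum(p_i*q_i) / Var_total)
= (5/4) * (1 - 1.1346/3.26)
= 1.25 * 0.652
KR-20 = 0.815

0.815


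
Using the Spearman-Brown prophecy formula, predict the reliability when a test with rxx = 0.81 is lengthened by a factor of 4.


r_new = (n * rxx) / (1 + (n-1) * rxx)
r_new = (4 * 0.81) / (1 + 3 * 0.81)
r_new = 3.24 / 3.43
r_new = 0.9446

0.9446


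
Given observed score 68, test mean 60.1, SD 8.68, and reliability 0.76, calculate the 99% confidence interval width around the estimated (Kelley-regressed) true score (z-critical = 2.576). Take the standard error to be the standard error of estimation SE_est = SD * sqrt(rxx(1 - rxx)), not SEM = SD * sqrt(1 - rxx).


True score estimate = 0.76*68 + 0.24*60.1 = 66.104
SE_est = SD * sqrt(rxx * (1 - rxx)) = 8.68 * sqrt(0.76 * 0.24) = 8.68 * sqrt(0.1824) = 3.707082
CI = T_est +/- z * SE_est, so width = 2 * z * SE_est = 2 * 2.576 * 3.707082
Width = 19.0989

19.0989


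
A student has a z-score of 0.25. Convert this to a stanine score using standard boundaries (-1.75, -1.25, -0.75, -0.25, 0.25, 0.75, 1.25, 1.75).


Stanine boundaries: [-1.75, -1.25, -0.75, -0.25, 0.25, 0.75, 1.25, 1.75]
z = 0.25
Check each boundary:
  z >= -1.75 -> could be stanine 2
  z >= -1.25 -> could be stanine 3
  z >= -0.75 -> could be stanine 4
  z >= -0.25 -> could be stanine 5
  z >= 0.25 -> could be stanine 6
  z < 0.75
  z < 1.25
  z < 1.75
Highest qualifying boundary gives stanine = 6

6


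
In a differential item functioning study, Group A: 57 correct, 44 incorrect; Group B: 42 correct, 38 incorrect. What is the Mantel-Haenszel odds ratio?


Odds_A = 57/44 = 1.2955
Odds_B = 42/38 = 1.1053
OR = Odds_A / Odds_B = 1.2955 / 1.1053
Exactly, OR = (57 * 38) / (44 * 42) = 2166 / 1848
OR = 1.1721

1.1721


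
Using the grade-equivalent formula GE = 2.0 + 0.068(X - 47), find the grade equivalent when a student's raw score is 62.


raw - median = 62 - 47 = 15
slope * diff = 0.068 * 15 = 1.02
GE = 2.0 + 1.02
GE = 3.02

3.02


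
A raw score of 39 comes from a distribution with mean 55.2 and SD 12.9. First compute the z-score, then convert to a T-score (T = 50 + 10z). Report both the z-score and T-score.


z = (X - mean) / SD = (39 - 55.2) / 12.9
z = -16.2 / 12.9
z = -1.2558
T-score = T = 50 + 10z
Carry z at full precision (z = -16.2 / 12.9) into the conversion:
T-score = 50 + 10 * (-16.2 / 12.9) = 50 + -162 / 12.9
T-score = 50 + -12.5581
T-score = 37.4419

37.4419


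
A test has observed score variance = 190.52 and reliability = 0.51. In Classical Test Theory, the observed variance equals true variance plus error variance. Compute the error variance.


var_true = rxx * var_obs = 0.51 * 190.52 = 97.1652
var_error = var_obs - var_true
var_error = 190.52 - 97.1652
var_error = 93.3548

93.3548


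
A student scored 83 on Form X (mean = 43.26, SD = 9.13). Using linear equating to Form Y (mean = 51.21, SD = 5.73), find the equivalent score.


slope = SD_Y / SD_X = 5.73 / 9.13 ~ 0.6276
intercept = mean_Y - slope * mean_X = 51.21 - (5.73 / 9.13) * 43.26 ~ 24.06
Y = slope * X + intercept. To avoid rounding drift from the rounded slope/intercept, evaluate the equivalent form Y = mean_Y + SD_Y * (X - mean_X) / SD_X at full precision:
Y = 51.21 + 5.73 * (83 - 43.26) / 9.13
Y = 51.21 + 5.73 * 39.74 / 9.13
Y = 51.21 + 227.7102 / 9.13
Y = 51.21 + 24.9409
Y = 76.1509

76.1509


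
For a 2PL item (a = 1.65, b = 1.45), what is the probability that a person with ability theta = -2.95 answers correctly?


a*(theta - b) = 1.65 * (-2.95 - 1.45) = -7.26
exp(--7.26) = 1422.2565
P = 1 / (1 + 1422.2565)
P = 0.0007

0.0007


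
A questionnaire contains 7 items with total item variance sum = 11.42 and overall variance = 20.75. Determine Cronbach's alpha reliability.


alpha = (k/(k-1)) * (1 - sum(si^2)/s_total^2)
= (7/6) * (1 - 11.42/20.75)
alpha = 0.5246

0.5246


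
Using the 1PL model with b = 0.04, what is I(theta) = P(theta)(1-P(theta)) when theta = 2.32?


P = 1/(1+exp(-(2.32-0.04))) = 0.9072
I = P*(1-P) = 0.9072 * 0.0928
I = 0.0842

0.0842


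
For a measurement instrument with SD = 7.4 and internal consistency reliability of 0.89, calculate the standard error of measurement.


SEM = SD * sqrt(1 - rxx)
SEM = 7.4 * sqrt(1 - 0.89)
SEM = 7.4 * sqrt(0.11) = 7.4 * 0.331662
SEM = 2.4543

2.4543


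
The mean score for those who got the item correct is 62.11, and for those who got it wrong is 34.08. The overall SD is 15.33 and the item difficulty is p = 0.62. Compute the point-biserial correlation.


q = 1 - p = 0.38
rpb = ((M1 - M0) / SD) * sqrt(p * q)
rpb = ((62.11 - 34.08) / 15.33) * sqrt(0.62 * 0.38)
rpb = 0.8875

0.8875


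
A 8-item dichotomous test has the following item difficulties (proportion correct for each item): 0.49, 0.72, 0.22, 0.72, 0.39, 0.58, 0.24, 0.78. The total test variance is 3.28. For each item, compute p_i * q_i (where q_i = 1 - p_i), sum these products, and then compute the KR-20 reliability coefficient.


For each item, compute p_i * q_i:
  Item 1: 0.49 * 0.51 = 0.2499
  Item 2: 0.72 * 0.28 = 0.2016
  Item 3: 0.22 * 0.78 = 0.1716
  Item 4: 0.72 * 0.28 = 0.2016
  Item 5: 0.39 * 0.61 = 0.2379
  Item 6: 0.58 * 0.42 = 0.2436
  Item 7: 0.24 * 0.76 = 0.1824
  Item 8: 0.78 * 0.22 = 0.1716
Sum(p_i * q_i) = 0.2499 + 0.2016 + 0.1716 + 0.2016 + 0.2379 + 0.2436 + 0.1824 + 0.1716 = 1.6602
KR-20 = (k/(k-1)) * (1 - Sum(p_i*q_i) / Var_total)
= (8/7) * (1 - 1.6602/3.28)
= 1.1429 * 0.4938
KR-20 = 0.5644

0.5644


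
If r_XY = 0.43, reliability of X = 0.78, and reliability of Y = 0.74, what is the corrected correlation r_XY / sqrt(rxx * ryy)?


r_corrected = rxy / sqrt(rxx * ryy)
= 0.43 / sqrt(0.78 * 0.74)
= 0.43 / sqrt(0.5772)
= 0.43 / 0.759737
r_corrected = 0.566

0.566


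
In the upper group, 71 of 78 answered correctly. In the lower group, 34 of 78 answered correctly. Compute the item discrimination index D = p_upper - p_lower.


p_upper = 71/78 = 0.9103
p_lower = 34/78 = 0.4359
D = 0.9103 - 0.4359 = 0.4744

0.4744


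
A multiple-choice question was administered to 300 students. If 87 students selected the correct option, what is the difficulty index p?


Item difficulty p = number correct / total examinees
p = 87 / 300
p = 0.29

0.29


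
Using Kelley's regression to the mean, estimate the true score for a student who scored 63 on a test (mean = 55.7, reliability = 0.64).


T_est = rxx * X + (1 - rxx) * mean
T_est = 0.64 * 63 + 0.36 * 55.7
T_est = 40.32 + 20.052
T_est = 60.372

60.372


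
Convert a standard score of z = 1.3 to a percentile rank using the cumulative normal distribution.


CDF(z) = 0.5 * (1 + erf(z/sqrt(2)))
erf(0.9192) = 0.8064
CDF = 0.9032
Percentile rank = 0.9032 * 100 = 90.32

90.32


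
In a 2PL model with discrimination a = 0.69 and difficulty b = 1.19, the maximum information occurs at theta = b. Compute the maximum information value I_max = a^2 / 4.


For 2PL, max info at theta = b = 1.19
I_max = a^2 / 4 = 0.69^2 / 4
= 0.4761 / 4
I_max = 0.119

0.119


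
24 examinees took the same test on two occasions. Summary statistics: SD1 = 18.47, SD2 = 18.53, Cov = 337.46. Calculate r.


r = cov(X,Y) / (SD_X * SD_Y)
r = 337.46 / (18.47 * 18.53)
r = 337.46 / 342.2491
r = 0.986

0.986


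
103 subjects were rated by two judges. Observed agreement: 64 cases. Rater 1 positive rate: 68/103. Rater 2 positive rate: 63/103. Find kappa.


P_o = 64/103 = 0.621359
P_e = (68*63 + 35*40) / 10609 = 0.535772
kappa = (P_o - P_e) / (1 - P_e)
kappa = (0.621359 - 0.535772) / (1 - 0.535772)
kappa = 0.1844

0.1844


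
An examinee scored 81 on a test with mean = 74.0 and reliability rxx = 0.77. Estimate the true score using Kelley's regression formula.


T_est = rxx * X + (1 - rxx) * mean
T_est = 0.77 * 81 + 0.23 * 74.0
T_est = 62.37 + 17.02
T_est = 79.39

79.39


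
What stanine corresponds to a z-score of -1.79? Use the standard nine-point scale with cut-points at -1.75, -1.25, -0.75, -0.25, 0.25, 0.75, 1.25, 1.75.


Stanine boundaries: [-1.75, -1.25, -0.75, -0.25, 0.25, 0.75, 1.25, 1.75]
z = -1.79
Check each boundary:
  z < -1.75
  z < -1.25
  z < -0.75
  z < -0.25
  z < 0.25
  z < 0.75
  z < 1.25
  z < 1.75
Highest qualifying boundary gives stanine = 1

1


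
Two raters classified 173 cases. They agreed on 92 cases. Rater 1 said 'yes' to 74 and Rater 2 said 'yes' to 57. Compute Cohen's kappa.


P_o = 92/173 = 0.531792
P_e = (74*57 + 99*116) / 29929 = 0.524642
kappa = (P_o - P_e) / (1 - P_e)
kappa = (0.531792 - 0.524642) / (1 - 0.524642)
kappa = 0.015

0.015


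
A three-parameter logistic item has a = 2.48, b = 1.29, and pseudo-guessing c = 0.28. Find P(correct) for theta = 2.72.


logit = 2.48*(2.72 - 1.29) = 3.5464
P* = 1/(1 + exp(-3.5464)) = 0.972
P = 0.28 + (1 - 0.28) * 0.972
P = 0.9798

0.9798


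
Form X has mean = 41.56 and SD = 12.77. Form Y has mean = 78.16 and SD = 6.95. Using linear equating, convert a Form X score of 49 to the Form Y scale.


slope = SD_Y / SD_X = 6.95 / 12.77 ~ 0.5442
intercept = mean_Y - slope * mean_X = 78.16 - (6.95 / 12.77) * 41.56 ~ 55.5412
Y = slope * X + intercept. To avoid rounding drift from the rounded slope/intercept, evaluate the equivalent form Y = mean_Y + SD_Y * (X - mean_X) / SD_X at full precision:
Y = 78.16 + 6.95 * (49 - 41.56) / 12.77
Y = 78.16 + 6.95 * 7.44 / 12.77
Y = 78.16 + 51.708 / 12.77
Y = 78.16 + 4.0492
Y = 82.2092

82.2092


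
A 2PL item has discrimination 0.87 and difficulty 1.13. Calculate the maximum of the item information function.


For 2PL, max info at theta = b = 1.13
I_max = a^2 / 4 = 0.87^2 / 4
= 0.7569 / 4
I_max = 0.1892

0.1892


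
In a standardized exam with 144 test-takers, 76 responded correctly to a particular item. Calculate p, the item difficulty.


Item difficulty p = number correct / total examinees
p = 76 / 144
p = 0.5278

0.5278


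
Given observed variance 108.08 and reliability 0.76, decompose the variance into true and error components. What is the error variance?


var_true = rxx * var_obs = 0.76 * 108.08 = 82.1408
var_error = var_obs - var_true
var_error = 108.08 - 82.1408
var_error = 25.9392

25.9392


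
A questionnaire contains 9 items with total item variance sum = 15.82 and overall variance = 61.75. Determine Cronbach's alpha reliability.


alpha = (k/(k-1)) * (1 - sum(si^2)/s_total^2)
= (9/8) * (1 - 15.82/61.75)
alpha = 0.8368

0.8368


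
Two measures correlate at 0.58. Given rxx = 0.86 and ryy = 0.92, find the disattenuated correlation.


r_corrected = rxy / sqrt(rxx * ryy)
= 0.58 / sqrt(0.86 * 0.92)
= 0.58 / sqrt(0.7912)
= 0.58 / 0.889494
r_corrected = 0.6521

0.6521


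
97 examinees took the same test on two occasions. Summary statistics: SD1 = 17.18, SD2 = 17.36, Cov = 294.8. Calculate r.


r = cov(X,Y) / (SD_X * SD_Y)
r = 294.8 / (17.18 * 17.36)
r = 294.8 / 298.2448
r = 0.9884

0.9884


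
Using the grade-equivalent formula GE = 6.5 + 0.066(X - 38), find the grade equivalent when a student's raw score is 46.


raw - median = 46 - 38 = 8
slope * diff = 0.066 * 8 = 0.528
GE = 6.5 + 0.528
GE = 7.028

7.028


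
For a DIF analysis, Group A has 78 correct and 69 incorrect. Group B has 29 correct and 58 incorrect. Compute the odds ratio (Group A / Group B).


Odds_A = 78/69 = 1.1304
Odds_B = 29/58 = 0.5
OR = Odds_A / Odds_B = 1.1304 / 0.5
Exactly, OR = (78 * 58) / (69 * 29) = 4524 / 2001
OR = 2.2609

2.2609


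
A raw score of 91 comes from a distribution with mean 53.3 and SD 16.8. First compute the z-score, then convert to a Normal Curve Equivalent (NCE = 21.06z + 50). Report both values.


z = (X - mean) / SD = (91 - 53.3) / 16.8
z = 37.7 / 16.8
z = 2.244
NCE = NCE = 21.06z + 50
Carry z at full precision (z = 37.7 / 16.8) into the conversion:
NCE = 21.06 * (37.7 / 16.8) + 50 = 793.962 / 16.8 + 50
NCE = 47.2596 + 50
NCE = 97.2596

97.2596


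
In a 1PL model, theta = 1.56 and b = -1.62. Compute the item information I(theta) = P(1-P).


P = 1/(1+exp(-(1.56--1.62))) = 0.9601
I = P*(1-P) = 0.9601 * 0.0399
I = 0.0383

0.0383


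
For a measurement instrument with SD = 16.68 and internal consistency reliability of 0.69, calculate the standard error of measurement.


SEM = SD * sqrt(1 - rxx)
SEM = 16.68 * sqrt(1 - 0.69)
SEM = 16.68 * sqrt(0.31) = 16.68 * 0.556776
SEM = 9.287

9.287


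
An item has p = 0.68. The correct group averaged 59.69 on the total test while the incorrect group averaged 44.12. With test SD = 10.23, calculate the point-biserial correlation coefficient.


q = 1 - p = 0.32
rpb = ((M1 - M0) / SD) * sqrt(p * q)
rpb = ((59.69 - 44.12) / 10.23) * sqrt(0.68 * 0.32)
rpb = 0.71

0.71


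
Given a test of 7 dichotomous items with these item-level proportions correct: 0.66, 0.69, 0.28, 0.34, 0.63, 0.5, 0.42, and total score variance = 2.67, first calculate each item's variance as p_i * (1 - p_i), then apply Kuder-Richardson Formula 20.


For each item, compute p_i * q_i:
  Item 1: 0.66 * 0.34 = 0.2244
  Item 2: 0.69 * 0.31 = 0.2139
  Item 3: 0.28 * 0.72 = 0.2016
  Item 4: 0.34 * 0.66 = 0.2244
  Item 5: 0.63 * 0.37 = 0.2331
  Item 6: 0.5 * 0.5 = 0.25
  Item 7: 0.42 * 0.58 = 0.2436
Sum(p_i * q_i) = 0.2244 + 0.2139 + 0.2016 + 0.2244 + 0.2331 + 0.25 + 0.2436 = 1.591
KR-20 = (k/(k-1)) * (1 - Sum(p_i*q_i) / Var_total)
= (7/6) * (1 - 1.591/2.67)
= 1.1667 * 0.4041
KR-20 = 0.4715

0.4715


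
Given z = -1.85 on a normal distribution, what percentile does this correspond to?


CDF(z) = 0.5 * (1 + erf(z/sqrt(2)))
erf(-1.3081) = -0.9357
CDF = 0.0322
Percentile rank = 0.0322 * 100 = 3.22

3.22


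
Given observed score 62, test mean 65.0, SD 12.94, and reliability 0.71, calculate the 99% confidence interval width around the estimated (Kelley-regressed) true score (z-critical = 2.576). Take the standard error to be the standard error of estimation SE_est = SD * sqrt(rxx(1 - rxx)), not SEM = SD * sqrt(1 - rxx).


True score estimate = 0.71*62 + 0.29*65.0 = 62.87
SE_est = SD * sqrt(rxx * (1 - rxx)) = 12.94 * sqrt(0.71 * 0.29) = 12.94 * sqrt(0.2059) = 5.871681
CI = T_est +/- z * SE_est, so width = 2 * z * SE_est = 2 * 2.576 * 5.871681
Width = 30.2509

30.2509


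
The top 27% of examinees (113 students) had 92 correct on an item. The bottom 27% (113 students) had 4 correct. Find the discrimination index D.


p_upper = 92/113 = 0.8142
p_lower = 4/113 = 0.0354
D = 0.8142 - 0.0354 = 0.7788

0.7788


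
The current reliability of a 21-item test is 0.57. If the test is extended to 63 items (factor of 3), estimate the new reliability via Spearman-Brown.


r_new = (n * rxx) / (1 + (n-1) * rxx)
r_new = (3 * 0.57) / (1 + 2 * 0.57)
r_new = 1.71 / 2.14
r_new = 0.7991

0.7991


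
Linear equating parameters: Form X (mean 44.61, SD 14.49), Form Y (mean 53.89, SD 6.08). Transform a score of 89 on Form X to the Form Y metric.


slope = SD_Y / SD_X = 6.08 / 14.49 ~ 0.4196
intercept = mean_Y - slope * mean_X = 53.89 - (6.08 / 14.49) * 44.61 ~ 35.1717
Y = slope * X + intercept. To avoid rounding drift from the rounded slope/intercept, evaluate the equivalent form Y = mean_Y + SD_Y * (X - mean_X) / SD_X at full precision:
Y = 53.89 + 6.08 * (89 - 44.61) / 14.49
Y = 53.89 + 6.08 * 44.39 / 14.49
Y = 53.89 + 269.8912 / 14.49
Y = 53.89 + 18.626
Y = 72.516

72.516


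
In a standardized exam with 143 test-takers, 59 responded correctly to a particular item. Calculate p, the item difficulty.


Item difficulty p = number correct / total examinees
p = 59 / 143
p = 0.4126

0.4126


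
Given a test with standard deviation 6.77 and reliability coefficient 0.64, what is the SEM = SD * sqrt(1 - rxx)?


SEM = SD * sqrt(1 - rxx)
SEM = 6.77 * sqrt(1 - 0.64)
SEM = 6.77 * sqrt(0.36) = 6.77 * 0.6
SEM = 4.062

4.062


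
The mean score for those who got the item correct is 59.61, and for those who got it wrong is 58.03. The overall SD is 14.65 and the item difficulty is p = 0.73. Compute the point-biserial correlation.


q = 1 - p = 0.27
rpb = ((M1 - M0) / SD) * sqrt(p * q)
rpb = ((59.61 - 58.03) / 14.65) * sqrt(0.73 * 0.27)
rpb = 0.0479

0.0479


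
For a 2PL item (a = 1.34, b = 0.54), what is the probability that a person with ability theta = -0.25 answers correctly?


a*(theta - b) = 1.34 * (-0.25 - 0.54) = -1.0586
exp(--1.0586) = 2.8823
P = 1 / (1 + 2.8823)
P = 0.2576

0.2576


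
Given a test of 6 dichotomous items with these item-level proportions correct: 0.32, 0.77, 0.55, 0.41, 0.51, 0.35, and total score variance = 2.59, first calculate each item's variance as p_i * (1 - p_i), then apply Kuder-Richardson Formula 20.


For each item, compute p_i * q_i:
  Item 1: 0.32 * 0.68 = 0.2176
  Item 2: 0.77 * 0.23 = 0.1771
  Item 3: 0.55 * 0.45 = 0.2475
  Item 4: 0.41 * 0.59 = 0.2419
  Item 5: 0.51 * 0.49 = 0.2499
  Item 6: 0.35 * 0.65 = 0.2275
Sum(p_i * q_i) = 0.2176 + 0.1771 + 0.2475 + 0.2419 + 0.2499 + 0.2275 = 1.3615
KR-20 = (k/(k-1)) * (1 - Sum(p_i*q_i) / Var_total)
= (6/5) * (1 - 1.3615/2.59)
= 1.2 * 0.4743
KR-20 = 0.5692

0.5692


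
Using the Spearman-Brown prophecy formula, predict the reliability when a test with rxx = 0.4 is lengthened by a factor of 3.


r_new = (n * rxx) / (1 + (n-1) * rxx)
r_new = (3 * 0.4) / (1 + 2 * 0.4)
r_new = 1.2 / 1.8
r_new = 0.6667

0.6667


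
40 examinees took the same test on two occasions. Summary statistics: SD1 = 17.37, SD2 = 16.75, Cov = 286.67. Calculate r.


r = cov(X,Y) / (SD_X * SD_Y)
r = 286.67 / (17.37 * 16.75)
r = 286.67 / 290.9475
r = 0.9853

0.9853


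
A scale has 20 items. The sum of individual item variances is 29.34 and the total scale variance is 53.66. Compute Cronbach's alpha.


alpha = (k/(k-1)) * (1 - sum(si^2)/s_total^2)
= (20/19) * (1 - 29.34/53.66)
alpha = 0.4771

0.4771


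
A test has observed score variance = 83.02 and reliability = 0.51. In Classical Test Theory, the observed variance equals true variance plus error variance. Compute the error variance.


var_true = rxx * var_obs = 0.51 * 83.02 = 42.3402
var_error = var_obs - var_true
var_error = 83.02 - 42.3402
var_error = 40.6798

40.6798


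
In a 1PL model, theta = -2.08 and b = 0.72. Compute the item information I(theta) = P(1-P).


P = 1/(1+exp(-(-2.08-0.72))) = 0.0573
I = P*(1-P) = 0.0573 * 0.9427
I = 0.054

0.054


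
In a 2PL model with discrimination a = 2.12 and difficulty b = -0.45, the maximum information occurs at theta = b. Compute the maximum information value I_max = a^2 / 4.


For 2PL, max info at theta = b = -0.45
I_max = a^2 / 4 = 2.12^2 / 4
= 4.4944 / 4
I_max = 1.1236

1.1236


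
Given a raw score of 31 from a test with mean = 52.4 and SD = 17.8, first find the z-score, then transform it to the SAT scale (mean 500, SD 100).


z = (X - mean) / SD = (31 - 52.4) / 17.8
z = -21.4 / 17.8
z = -1.2022
SAT-scale = SAT = 500 + 100z
Carry z at full precision (z = -21.4 / 17.8) into the conversion:
SAT-scale = 500 + 100 * (-21.4 / 17.8) = 500 + -2140 / 17.8
SAT-scale = 500 + -120.2247
SAT-scale = 379.7753

379.7753


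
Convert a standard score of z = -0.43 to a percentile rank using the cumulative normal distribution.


CDF(z) = 0.5 * (1 + erf(z/sqrt(2)))
erf(-0.3041) = -0.3328
CDF = 0.3336
Percentile rank = 0.3336 * 100 = 33.36

33.36


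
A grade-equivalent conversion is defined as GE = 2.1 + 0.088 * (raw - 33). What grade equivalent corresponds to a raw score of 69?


raw - median = 69 - 33 = 36
slope * diff = 0.088 * 36 = 3.168
GE = 2.1 + 3.168
GE = 5.268

5.268


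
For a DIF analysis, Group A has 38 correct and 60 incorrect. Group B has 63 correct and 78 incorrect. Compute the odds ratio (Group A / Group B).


Odds_A = 38/60 = 0.6333
Odds_B = 63/78 = 0.8077
OR = Odds_A / Odds_B = 0.6333 / 0.8077
Exactly, OR = (38 * 78) / (60 * 63) = 2964 / 3780
OR = 0.7841

0.7841


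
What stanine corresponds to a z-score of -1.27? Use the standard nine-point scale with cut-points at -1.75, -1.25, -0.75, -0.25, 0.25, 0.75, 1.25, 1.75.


Stanine boundaries: [-1.75, -1.25, -0.75, -0.25, 0.25, 0.75, 1.25, 1.75]
z = -1.27
Check each boundary:
  z >= -1.75 -> could be stanine 2
  z < -1.25
  z < -0.75
  z < -0.25
  z < 0.25
  z < 0.75
  z < 1.25
  z < 1.75
Highest qualifying boundary gives stanine = 2

2


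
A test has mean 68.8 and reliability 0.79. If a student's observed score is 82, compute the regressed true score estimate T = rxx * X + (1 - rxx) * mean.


T_est = rxx * X + (1 - rxx) * mean
T_est = 0.79 * 82 + 0.21 * 68.8
T_est = 64.78 + 14.448
T_est = 79.228

79.228


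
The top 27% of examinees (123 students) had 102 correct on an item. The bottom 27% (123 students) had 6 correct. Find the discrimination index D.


p_upper = 102/123 = 0.8293
p_lower = 6/123 = 0.0488
D = 0.8293 - 0.0488 = 0.7805

0.7805


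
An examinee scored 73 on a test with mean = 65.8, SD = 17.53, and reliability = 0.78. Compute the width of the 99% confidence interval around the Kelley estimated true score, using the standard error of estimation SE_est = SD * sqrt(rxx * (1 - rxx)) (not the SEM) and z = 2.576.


True score estimate = 0.78*73 + 0.22*65.8 = 71.416
SE_est = SD * sqrt(rxx * (1 - rxx)) = 17.53 * sqrt(0.78 * 0.22) = 17.53 * sqrt(0.1716) = 7.261738
CI = T_est +/- z * SE_est, so width = 2 * z * SE_est = 2 * 2.576 * 7.261738
Width = 37.4125

37.4125


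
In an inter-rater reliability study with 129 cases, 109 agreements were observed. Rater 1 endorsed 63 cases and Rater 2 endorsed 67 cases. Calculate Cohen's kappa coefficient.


P_o = 109/129 = 0.844961
P_e = (63*67 + 66*62) / 16641 = 0.499549
kappa = (P_o - P_e) / (1 - P_e)
kappa = (0.844961 - 0.499549) / (1 - 0.499549)
kappa = 0.6902

0.6902


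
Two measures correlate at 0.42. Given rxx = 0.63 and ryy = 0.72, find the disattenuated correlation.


r_corrected = rxy / sqrt(rxx * ryy)
= 0.42 / sqrt(0.63 * 0.72)
= 0.42 / sqrt(0.4536)
= 0.42 / 0.673498
r_corrected = 0.6236

0.6236


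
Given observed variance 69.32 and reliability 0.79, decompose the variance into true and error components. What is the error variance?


var_true = rxx * var_obs = 0.79 * 69.32 = 54.7628
var_error = var_obs - var_true
var_error = 69.32 - 54.7628
var_error = 14.5572

14.5572


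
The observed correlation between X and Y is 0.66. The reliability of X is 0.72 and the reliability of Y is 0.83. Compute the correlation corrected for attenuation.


r_corrected = rxy / sqrt(rxx * ryy)
= 0.66 / sqrt(0.72 * 0.83)
= 0.66 / sqrt(0.5976)
= 0.66 / 0.773046
r_corrected = 0.8538

0.8538


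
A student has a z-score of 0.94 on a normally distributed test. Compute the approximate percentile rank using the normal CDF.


CDF(z) = 0.5 * (1 + erf(z/sqrt(2)))
erf(0.6647) = 0.6528
CDF = 0.8264
Percentile rank = 0.8264 * 100 = 82.64

82.64


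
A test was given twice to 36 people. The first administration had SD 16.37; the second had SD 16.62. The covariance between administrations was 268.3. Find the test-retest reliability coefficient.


r = cov(X,Y) / (SD_X * SD_Y)
r = 268.3 / (16.37 * 16.62)
r = 268.3 / 272.0694
r = 0.9861

0.9861


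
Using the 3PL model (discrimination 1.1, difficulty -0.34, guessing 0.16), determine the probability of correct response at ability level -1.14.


logit = 1.1*(-1.14 - -0.34) = -0.88
P* = 1/(1 + exp(--0.88)) = 0.2932
P = 0.16 + (1 - 0.16) * 0.2932
P = 0.4063

0.4063


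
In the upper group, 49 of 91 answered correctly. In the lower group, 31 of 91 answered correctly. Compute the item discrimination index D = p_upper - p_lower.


p_upper = 49/91 = 0.5385
p_lower = 31/91 = 0.3407
D = 0.5385 - 0.3407 = 0.1978

0.1978


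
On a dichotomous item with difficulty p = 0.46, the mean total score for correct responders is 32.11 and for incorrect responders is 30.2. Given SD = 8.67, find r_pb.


q = 1 - p = 0.54
rpb = ((M1 - M0) / SD) * sqrt(p * q)
rpb = ((32.11 - 30.2) / 8.67) * sqrt(0.46 * 0.54)
rpb = 0.1098

0.1098


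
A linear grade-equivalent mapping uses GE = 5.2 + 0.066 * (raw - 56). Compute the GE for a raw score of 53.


raw - median = 53 - 56 = -3
slope * diff = 0.066 * -3 = -0.198
GE = 5.2 + -0.198
GE = 5.002

5.002


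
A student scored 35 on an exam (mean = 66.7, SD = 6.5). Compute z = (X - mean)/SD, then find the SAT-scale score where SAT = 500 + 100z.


z = (X - mean) / SD = (35 - 66.7) / 6.5
z = -31.7 / 6.5
z = -4.8769
SAT-scale = SAT = 500 + 100z
Carry z at full precision (z = -31.7 / 6.5) into the conversion:
SAT-scale = 500 + 100 * (-31.7 / 6.5) = 500 + -3170 / 6.5
SAT-scale = 500 + -487.6923
SAT-scale = 12.3077

12.3077


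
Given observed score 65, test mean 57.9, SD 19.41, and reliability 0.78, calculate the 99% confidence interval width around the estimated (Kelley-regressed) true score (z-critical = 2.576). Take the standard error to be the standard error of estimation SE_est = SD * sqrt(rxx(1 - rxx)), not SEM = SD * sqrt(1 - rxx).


True score estimate = 0.78*65 + 0.22*57.9 = 63.438
SE_est = SD * sqrt(rxx * (1 - rxx)) = 19.41 * sqrt(0.78 * 0.22) = 19.41 * sqrt(0.1716) = 8.040521
CI = T_est +/- z * SE_est, so width = 2 * z * SE_est = 2 * 2.576 * 8.040521
Width = 41.4248

41.4248


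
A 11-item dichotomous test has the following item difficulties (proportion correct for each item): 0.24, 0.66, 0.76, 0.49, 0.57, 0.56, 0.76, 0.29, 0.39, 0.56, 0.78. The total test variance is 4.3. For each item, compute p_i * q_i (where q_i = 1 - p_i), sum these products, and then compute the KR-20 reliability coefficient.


For each item, compute p_i * q_i:
  Item 1: 0.24 * 0.76 = 0.1824
  Item 2: 0.66 * 0.34 = 0.2244
  Item 3: 0.76 * 0.24 = 0.1824
  Item 4: 0.49 * 0.51 = 0.2499
  Item 5: 0.57 * 0.43 = 0.2451
  Item 6: 0.56 * 0.44 = 0.2464
  Item 7: 0.76 * 0.24 = 0.1824
  Item 8: 0.29 * 0.71 = 0.2059
  Item 9: 0.39 * 0.61 = 0.2379
  Item 10: 0.56 * 0.44 = 0.2464
  Item 11: 0.78 * 0.22 = 0.1716
Sum(p_i * q_i) = 0.1824 + 0.2244 + 0.1824 + 0.2499 + 0.2451 + 0.2464 + 0.1824 + 0.2059 + 0.2379 + 0.2464 + 0.1716 = 2.3748
KR-20 = (k/(k-1)) * (1 - Sum(p_i*q_i) / Var_total)
= (11/10) * (1 - 2.3748/4.3)
= 1.1 * 0.4477
KR-20 = 0.4925

0.4925


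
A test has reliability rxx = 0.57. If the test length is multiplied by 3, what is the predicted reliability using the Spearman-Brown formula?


r_new = (n * rxx) / (1 + (n-1) * rxx)
r_new = (3 * 0.57) / (1 + 2 * 0.57)
r_new = 1.71 / 2.14
r_new = 0.7991

0.7991


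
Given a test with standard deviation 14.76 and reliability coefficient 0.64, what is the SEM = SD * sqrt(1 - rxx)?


SEM = SD * sqrt(1 - rxx)
SEM = 14.76 * sqrt(1 - 0.64)
SEM = 14.76 * sqrt(0.36) = 14.76 * 0.6
SEM = 8.856

8.856


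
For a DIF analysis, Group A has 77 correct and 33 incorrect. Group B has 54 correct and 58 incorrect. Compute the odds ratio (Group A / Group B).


Odds_A = 77/33 = 2.3333
Odds_B = 54/58 = 0.931
OR = Odds_A / Odds_B = 2.3333 / 0.931
Exactly, OR = (77 * 58) / (33 * 54) = 4466 / 1782
OR = 2.5062

2.5062


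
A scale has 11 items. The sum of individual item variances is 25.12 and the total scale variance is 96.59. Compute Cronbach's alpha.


alpha = (k/(k-1)) * (1 - sum(si^2)/s_total^2)
= (11/10) * (1 - 25.12/96.59)
alpha = 0.8139

0.8139


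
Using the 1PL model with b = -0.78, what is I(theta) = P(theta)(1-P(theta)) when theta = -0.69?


P = 1/(1+exp(-(-0.69--0.78))) = 0.5225
I = P*(1-P) = 0.5225 * 0.4775
I = 0.2495

0.2495


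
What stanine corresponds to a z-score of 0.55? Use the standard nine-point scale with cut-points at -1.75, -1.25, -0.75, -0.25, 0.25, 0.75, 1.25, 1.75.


Stanine boundaries: [-1.75, -1.25, -0.75, -0.25, 0.25, 0.75, 1.25, 1.75]
z = 0.55
Check each boundary:
  z >= -1.75 -> could be stanine 2
  z >= -1.25 -> could be stanine 3
  z >= -0.75 -> could be stanine 4
  z >= -0.25 -> could be stanine 5
  z >= 0.25 -> could be stanine 6
  z < 0.75
  z < 1.25
  z < 1.75
Highest qualifying boundary gives stanine = 6

6


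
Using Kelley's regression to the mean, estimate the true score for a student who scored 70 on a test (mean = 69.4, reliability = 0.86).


T_est = rxx * X + (1 - rxx) * mean
T_est = 0.86 * 70 + 0.14 * 69.4
T_est = 60.2 + 9.716
T_est = 69.916

69.916


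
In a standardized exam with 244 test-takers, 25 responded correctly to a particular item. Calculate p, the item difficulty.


Item difficulty p = number correct / total examinees
p = 25 / 244
p = 0.1025

0.1025


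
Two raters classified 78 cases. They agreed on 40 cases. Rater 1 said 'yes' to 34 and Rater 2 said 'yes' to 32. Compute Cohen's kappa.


P_o = 40/78 = 0.512821
P_e = (34*32 + 44*46) / 6084 = 0.511506
kappa = (P_o - P_e) / (1 - P_e)
kappa = (0.512821 - 0.511506) / (1 - 0.511506)
kappa = 0.0027

0.0027


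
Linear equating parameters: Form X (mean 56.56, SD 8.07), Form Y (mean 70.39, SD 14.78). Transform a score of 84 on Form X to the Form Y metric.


slope = SD_Y / SD_X = 14.78 / 8.07 ~ 1.8315
intercept = mean_Y - slope * mean_X = 70.39 - (14.78 / 8.07) * 56.56 ~ -33.1982
Y = slope * X + intercept. To avoid rounding drift from the rounded slope/intercept, evaluate the equivalent form Y = mean_Y + SD_Y * (X - mean_X) / SD_X at full precision:
Y = 70.39 + 14.78 * (84 - 56.56) / 8.07
Y = 70.39 + 14.78 * 27.44 / 8.07
Y = 70.39 + 405.5632 / 8.07
Y = 70.39 + 50.2557
Y = 120.6457

120.6457


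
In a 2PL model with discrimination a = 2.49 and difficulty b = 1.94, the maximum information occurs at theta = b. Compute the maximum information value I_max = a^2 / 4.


For 2PL, max info at theta = b = 1.94
I_max = a^2 / 4 = 2.49^2 / 4
= 6.2001 / 4
I_max = 1.55

1.55


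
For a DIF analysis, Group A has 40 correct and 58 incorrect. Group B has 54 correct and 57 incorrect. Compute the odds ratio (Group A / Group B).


Odds_A = 40/58 = 0.6897
Odds_B = 54/57 = 0.9474
OR = Odds_A / Odds_B = 0.6897 / 0.9474
Exactly, OR = (40 * 57) / (58 * 54) = 2280 / 3132
OR = 0.728

0.728


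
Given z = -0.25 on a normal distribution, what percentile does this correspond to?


CDF(z) = 0.5 * (1 + erf(z/sqrt(2)))
erf(-0.1768) = -0.1974
CDF = 0.4013
Percentile rank = 0.4013 * 100 = 40.13

40.13


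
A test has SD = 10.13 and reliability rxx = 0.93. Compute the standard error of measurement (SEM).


SEM = SD * sqrt(1 - rxx)
SEM = 10.13 * sqrt(1 - 0.93)
SEM = 10.13 * sqrt(0.07) = 10.13 * 0.264575
SEM = 2.6801

2.6801


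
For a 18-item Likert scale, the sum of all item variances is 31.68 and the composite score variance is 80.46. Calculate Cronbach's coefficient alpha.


alpha = (k/(k-1)) * (1 - sum(si^2)/s_total^2)
= (18/17) * (1 - 31.68/80.46)
alpha = 0.6419

0.6419


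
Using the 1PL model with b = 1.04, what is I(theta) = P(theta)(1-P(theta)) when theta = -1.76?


P = 1/(1+exp(-(-1.76-1.04))) = 0.0573
I = P*(1-P) = 0.0573 * 0.9427
I = 0.054

0.054


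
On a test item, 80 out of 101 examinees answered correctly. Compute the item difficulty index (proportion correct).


Item difficulty p = number correct / total examinees
p = 80 / 101
p = 0.7921

0.7921


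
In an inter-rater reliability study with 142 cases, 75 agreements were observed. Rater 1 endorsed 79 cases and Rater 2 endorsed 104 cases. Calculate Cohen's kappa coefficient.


P_o = 75/142 = 0.528169
P_e = (79*104 + 63*38) / 20164 = 0.526185
kappa = (P_o - P_e) / (1 - P_e)
kappa = (0.528169 - 0.526185) / (1 - 0.526185)
kappa = 0.0042

0.0042


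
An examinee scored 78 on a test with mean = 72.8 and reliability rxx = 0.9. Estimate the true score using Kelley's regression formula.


T_est = rxx * X + (1 - rxx) * mean
T_est = 0.9 * 78 + 0.1 * 72.8
T_est = 70.2 + 7.28
T_est = 77.48

77.48


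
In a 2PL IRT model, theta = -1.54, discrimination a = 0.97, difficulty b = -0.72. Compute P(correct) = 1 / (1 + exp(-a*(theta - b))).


a*(theta - b) = 0.97 * (-1.54 - -0.72) = -0.7954
exp(--0.7954) = 2.2153
P = 1 / (1 + 2.2153)
P = 0.311

0.311


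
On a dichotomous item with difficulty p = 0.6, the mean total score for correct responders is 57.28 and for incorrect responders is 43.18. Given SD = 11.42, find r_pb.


q = 1 - p = 0.4
rpb = ((M1 - M0) / SD) * sqrt(p * q)
rpb = ((57.28 - 43.18) / 11.42) * sqrt(0.6 * 0.4)
rpb = 0.6049

0.6049


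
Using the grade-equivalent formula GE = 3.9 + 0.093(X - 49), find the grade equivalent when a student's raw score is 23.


raw - median = 23 - 49 = -26
slope * diff = 0.093 * -26 = -2.418
GE = 3.9 + -2.418
GE = 1.482

1.482


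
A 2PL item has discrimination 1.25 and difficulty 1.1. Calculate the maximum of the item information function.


For 2PL, max info at theta = b = 1.1
I_max = a^2 / 4 = 1.25^2 / 4
= 1.5625 / 4
I_max = 0.3906

0.3906


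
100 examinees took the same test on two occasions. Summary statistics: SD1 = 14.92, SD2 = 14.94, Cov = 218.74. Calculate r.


r = cov(X,Y) / (SD_X * SD_Y)
r = 218.74 / (14.92 * 14.94)
r = 218.74 / 222.9048
r = 0.9813

0.9813


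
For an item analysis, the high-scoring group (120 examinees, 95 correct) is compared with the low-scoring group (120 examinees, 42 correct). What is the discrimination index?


p_upper = 95/120 = 0.7917
p_lower = 42/120 = 0.35
D = 0.7917 - 0.35 = 0.4417

0.4417
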